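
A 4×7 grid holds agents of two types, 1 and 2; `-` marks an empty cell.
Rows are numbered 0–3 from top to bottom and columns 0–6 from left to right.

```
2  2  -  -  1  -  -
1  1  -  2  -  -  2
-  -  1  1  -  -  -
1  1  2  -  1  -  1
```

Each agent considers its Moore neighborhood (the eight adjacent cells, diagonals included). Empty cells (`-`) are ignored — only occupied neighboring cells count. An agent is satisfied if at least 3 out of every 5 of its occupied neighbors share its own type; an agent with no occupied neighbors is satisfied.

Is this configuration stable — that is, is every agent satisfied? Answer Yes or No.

Row 0: (0,0)2 1/3 ✗ · (0,1)2 1/3 ✗ · (0,4)1 0/1 ✗
Row 1: (1,0)1 1/3 ✗ · (1,1)1 2/4 ✗ · (1,3)2 0/3 ✗ · (1,6)2 0/0 ✓
Row 2: (2,2)1 3/5 ✓ · (2,3)1 2/4 ✗
Row 3: (3,0)1 1/1 ✓ · (3,1)1 2/3 ✓ · (3,2)2 0/3 ✗ · (3,4)1 1/1 ✓ · (3,6)1 0/0 ✓
For instance (0,0) has only 1/3 same-type neighbors, below 3/5.

No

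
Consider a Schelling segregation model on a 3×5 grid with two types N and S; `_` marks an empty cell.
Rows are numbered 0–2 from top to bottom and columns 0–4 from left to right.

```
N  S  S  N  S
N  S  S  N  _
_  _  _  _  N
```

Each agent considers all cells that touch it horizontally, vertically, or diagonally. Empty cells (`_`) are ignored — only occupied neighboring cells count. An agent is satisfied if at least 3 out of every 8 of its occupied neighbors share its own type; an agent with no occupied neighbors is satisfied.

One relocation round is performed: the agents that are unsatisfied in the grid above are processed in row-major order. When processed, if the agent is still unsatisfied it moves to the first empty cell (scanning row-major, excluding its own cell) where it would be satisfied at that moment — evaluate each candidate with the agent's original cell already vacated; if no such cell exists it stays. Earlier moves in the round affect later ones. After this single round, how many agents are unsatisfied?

0

Initially unsatisfied (in order): (0,0), (0,3), (0,4), (1,0).
  (0,0) → (1,4).
  (0,3): now satisfied by earlier moves; stays.
  (0,4) → (0,0).
  (1,0) → (0,4).
Resulting grid:
S S S N N
_ S S N N
_ _ _ _ N
All satisfied now.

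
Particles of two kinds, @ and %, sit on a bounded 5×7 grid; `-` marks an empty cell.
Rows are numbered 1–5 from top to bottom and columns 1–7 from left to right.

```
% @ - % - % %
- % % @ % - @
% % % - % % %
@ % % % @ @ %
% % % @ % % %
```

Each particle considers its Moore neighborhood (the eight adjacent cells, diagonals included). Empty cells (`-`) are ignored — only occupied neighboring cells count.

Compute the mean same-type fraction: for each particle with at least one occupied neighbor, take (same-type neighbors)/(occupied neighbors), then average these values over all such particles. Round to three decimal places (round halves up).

(1,1)% 1/2
(1,2)@ 0/3
(1,4)% 2/3
(1,6)% 2/3
(1,7)% 1/2
(2,2)% 5/6
(2,3)% 4/6
(2,4)@ 0/5
(2,5)% 4/5
(2,7)@ 0/4
(3,1)% 3/4
(3,2)% 6/7
(3,3)% 6/7
(3,5)% 3/6
(3,6)% 4/7
(3,7)% 2/4
(4,1)@ 0/5
(4,2)% 7/8
(4,3)% 6/7
(4,4)% 5/7
(4,5)@ 2/7
(4,6)@ 1/8
(4,7)% 4/5
(5,1)% 2/3
(5,2)% 4/5
(5,3)% 4/5
(5,4)@ 1/5
(5,5)% 2/5
(5,6)% 3/5
(5,7)% 2/3
Sum over 30 particles: 1/2 + 0/3 + 2/3 + 2/3 + 1/2 + 5/6 + 4/6 + 0/5 + 4/5 + 0/4 + 3/4 + 6/7 + 6/7 + 3/6 + 4/7 + 2/4 + 0/5 + 7/8 + 6/7 + 5/7 + 2/7 + 1/8 + 4/5 + 2/3 + 4/5 + 4/5 + 1/5 + 2/5 + 3/5 + 2/3 = 6913/420; mean = 6913/420 ÷ 30 = 6913/12600 = 0.548650… → 0.549.

0.549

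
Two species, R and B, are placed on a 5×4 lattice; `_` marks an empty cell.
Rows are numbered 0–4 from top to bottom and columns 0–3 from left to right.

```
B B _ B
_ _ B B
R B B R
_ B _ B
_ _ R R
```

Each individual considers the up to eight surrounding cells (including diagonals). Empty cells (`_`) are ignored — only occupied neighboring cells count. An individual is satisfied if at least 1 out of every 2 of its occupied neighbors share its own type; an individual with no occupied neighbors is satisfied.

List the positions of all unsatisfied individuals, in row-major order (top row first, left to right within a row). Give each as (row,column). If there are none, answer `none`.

(2,0), (2,3), (3,3), (4,2)

(0,0)B 1/1 satisfied
(0,1)B 2/2 satisfied
(0,3)B 2/2 satisfied
(1,2)B 5/6 satisfied
(1,3)B 3/4 satisfied
(2,0)R 0/2 not
(2,1)B 3/4 satisfied
(2,2)B 5/6 satisfied
(2,3)R 0/4 not
(3,1)B 2/4 satisfied
(3,3)B 1/4 not
(4,2)R 1/3 not
(4,3)R 1/2 satisfied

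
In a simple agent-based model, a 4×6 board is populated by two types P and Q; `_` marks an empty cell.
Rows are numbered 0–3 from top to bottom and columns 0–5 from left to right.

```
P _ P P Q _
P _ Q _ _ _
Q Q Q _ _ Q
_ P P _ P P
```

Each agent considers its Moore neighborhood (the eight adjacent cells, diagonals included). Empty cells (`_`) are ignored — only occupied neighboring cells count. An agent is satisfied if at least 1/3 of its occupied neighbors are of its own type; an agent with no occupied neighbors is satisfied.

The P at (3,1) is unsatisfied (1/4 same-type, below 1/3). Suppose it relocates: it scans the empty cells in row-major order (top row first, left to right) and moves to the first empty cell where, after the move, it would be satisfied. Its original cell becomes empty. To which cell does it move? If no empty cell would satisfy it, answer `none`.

Vacating (3,1). Empty cells in order:
  (0,1): 3/4 same-type → satisfied — stop here.

(0,1)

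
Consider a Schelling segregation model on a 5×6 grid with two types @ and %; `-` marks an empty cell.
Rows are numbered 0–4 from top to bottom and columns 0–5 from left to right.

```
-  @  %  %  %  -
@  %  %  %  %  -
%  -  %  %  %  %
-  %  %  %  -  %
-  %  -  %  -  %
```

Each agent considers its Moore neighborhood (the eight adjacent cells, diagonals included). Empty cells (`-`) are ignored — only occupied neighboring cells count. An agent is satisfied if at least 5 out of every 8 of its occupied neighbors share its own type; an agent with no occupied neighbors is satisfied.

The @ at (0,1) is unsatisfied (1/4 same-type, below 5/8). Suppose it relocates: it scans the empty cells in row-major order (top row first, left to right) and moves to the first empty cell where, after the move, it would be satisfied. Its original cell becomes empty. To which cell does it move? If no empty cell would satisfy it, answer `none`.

Vacating (0,1). Empty cells in order:
  (0,0): 1/2 same-type → still unsatisfied.
  (0,5): 0/2 same-type → still unsatisfied.
  (1,5): 0/4 same-type → still unsatisfied.
  (2,1): 1/7 same-type → still unsatisfied.
  (3,0): 0/3 same-type → still unsatisfied.
  (3,4): 0/7 same-type → still unsatisfied.
  (4,0): 0/2 same-type → still unsatisfied.
  (4,2): 0/5 same-type → still unsatisfied.
  (4,4): 0/4 same-type → still unsatisfied.

none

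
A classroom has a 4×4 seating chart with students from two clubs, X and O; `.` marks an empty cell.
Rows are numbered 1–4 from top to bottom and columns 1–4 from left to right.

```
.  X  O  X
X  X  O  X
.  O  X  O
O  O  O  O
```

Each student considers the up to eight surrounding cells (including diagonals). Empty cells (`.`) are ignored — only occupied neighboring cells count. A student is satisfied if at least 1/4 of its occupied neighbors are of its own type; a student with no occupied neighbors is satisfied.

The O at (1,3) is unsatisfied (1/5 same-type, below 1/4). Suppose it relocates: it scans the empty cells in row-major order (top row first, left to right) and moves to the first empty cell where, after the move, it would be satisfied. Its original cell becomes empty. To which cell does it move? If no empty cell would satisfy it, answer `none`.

(3,1)

Vacating (1,3). Empty cells in order:
  (1,1): 0/3 same-type → still unsatisfied.
  (3,1): 3/5 same-type → satisfied — stop here.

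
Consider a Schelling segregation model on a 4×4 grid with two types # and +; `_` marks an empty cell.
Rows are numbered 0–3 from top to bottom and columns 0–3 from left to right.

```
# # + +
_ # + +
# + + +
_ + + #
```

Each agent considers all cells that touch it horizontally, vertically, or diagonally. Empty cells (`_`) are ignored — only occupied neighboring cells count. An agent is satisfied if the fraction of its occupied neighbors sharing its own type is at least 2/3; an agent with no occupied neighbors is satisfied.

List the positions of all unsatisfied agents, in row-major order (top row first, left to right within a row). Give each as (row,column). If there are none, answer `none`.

(0,0)# 2/2 ok
(0,1)# 2/4 unhappy
(0,2)+ 3/5 unhappy
(0,3)+ 3/3 ok
(1,1)# 3/7 unhappy
(1,2)+ 6/8 ok
(1,3)+ 5/5 ok
(2,0)# 1/3 unhappy
(2,1)+ 4/6 ok
(2,2)+ 6/8 ok
(2,3)+ 4/5 ok
(3,1)+ 3/4 ok
(3,2)+ 4/5 ok
(3,3)# 0/3 unhappy

(0,1), (0,2), (1,1), (2,0), (3,3)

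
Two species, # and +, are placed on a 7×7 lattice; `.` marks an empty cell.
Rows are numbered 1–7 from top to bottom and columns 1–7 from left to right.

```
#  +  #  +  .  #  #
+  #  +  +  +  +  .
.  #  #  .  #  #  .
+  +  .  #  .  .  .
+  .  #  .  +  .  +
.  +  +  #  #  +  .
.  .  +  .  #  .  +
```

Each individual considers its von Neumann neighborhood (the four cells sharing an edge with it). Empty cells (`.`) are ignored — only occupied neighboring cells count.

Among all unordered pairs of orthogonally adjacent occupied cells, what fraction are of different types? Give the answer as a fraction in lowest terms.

17/31

Scan each occupied cell's neighbors to the right and below so each pair is counted once.
Row 1: #(1,1)–+(1,2)≠ #(1,1)–+(2,1)≠ +(1,2)–#(1,3)≠ +(1,2)–#(2,2)≠ #(1,3)–+(1,4)≠ #(1,3)–+(2,3)≠ +(1,4)–+(2,4)= #(1,6)–#(1,7)= #(1,6)–+(2,6)≠  → 7/9 unlike.
Row 2: +(2,1)–#(2,2)≠ #(2,2)–+(2,3)≠ #(2,2)–#(3,2)= +(2,3)–+(2,4)= +(2,3)–#(3,3)≠ +(2,4)–+(2,5)= +(2,5)–+(2,6)= +(2,5)–#(3,5)≠ +(2,6)–#(3,6)≠  → 5/9 unlike.
Row 3: #(3,2)–#(3,3)= #(3,2)–+(4,2)≠ #(3,5)–#(3,6)=  → 1/3 unlike.
Row 4: +(4,1)–+(4,2)= +(4,1)–+(5,1)=  → 0/2 unlike.
Row 5: #(5,3)–+(6,3)≠ +(5,5)–#(6,5)≠  → 2/2 unlike.
Row 6: +(6,2)–+(6,3)= +(6,3)–#(6,4)≠ +(6,3)–+(7,3)= #(6,4)–#(6,5)= #(6,5)–+(6,6)≠ #(6,5)–#(7,5)=  → 2/6 unlike.
Total adjacent occupied pairs: 31; unlike-type pairs: 17.
17/31 is already in lowest terms.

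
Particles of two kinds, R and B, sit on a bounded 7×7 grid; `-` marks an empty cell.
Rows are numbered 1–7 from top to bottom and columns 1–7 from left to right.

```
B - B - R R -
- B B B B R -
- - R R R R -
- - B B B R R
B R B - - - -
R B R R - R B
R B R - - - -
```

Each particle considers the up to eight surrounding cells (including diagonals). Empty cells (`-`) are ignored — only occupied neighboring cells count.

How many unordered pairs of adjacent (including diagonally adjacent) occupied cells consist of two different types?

38

Scan each occupied cell's neighbors to the right and below (and the two forward diagonals) so each pair is counted once.
From row 1: 3 unlike of 10 pairs (running 3/10).
From row 2: 10 unlike of 15 pairs (running 13/25).
From row 3: 8 unlike of 14 pairs (running 21/39).
From row 4: 2 unlike of 7 pairs (running 23/46).
From row 5: 6 unlike of 10 pairs (running 29/56).
From row 6: 7 unlike of 12 pairs (running 36/68).
From row 7: 2 unlike of 2 pairs (running 38/70).
Total adjacent occupied pairs: 70; unlike-type pairs: 38.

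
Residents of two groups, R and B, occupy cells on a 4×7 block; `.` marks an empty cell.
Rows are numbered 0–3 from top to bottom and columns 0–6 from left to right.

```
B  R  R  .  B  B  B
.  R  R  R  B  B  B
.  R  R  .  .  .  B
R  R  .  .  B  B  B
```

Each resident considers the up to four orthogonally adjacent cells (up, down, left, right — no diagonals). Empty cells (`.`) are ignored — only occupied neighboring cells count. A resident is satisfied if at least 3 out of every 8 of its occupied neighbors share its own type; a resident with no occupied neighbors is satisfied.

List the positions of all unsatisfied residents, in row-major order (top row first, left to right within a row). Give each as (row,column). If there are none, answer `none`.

Row 0: (0,0)B 0/1 ✗ · (0,1)R 2/3 ✓ · (0,2)R 2/2 ✓ · (0,4)B 2/2 ✓ · (0,5)B 3/3 ✓ · (0,6)B 2/2 ✓
Row 1: (1,1)R 3/3 ✓ · (1,2)R 4/4 ✓ · (1,3)R 1/2 ✓ · (1,4)B 2/3 ✓ · (1,5)B 3/3 ✓ · (1,6)B 3/3 ✓
Row 2: (2,1)R 3/3 ✓ · (2,2)R 2/2 ✓ · (2,6)B 2/2 ✓
Row 3: (3,0)R 1/1 ✓ · (3,1)R 2/2 ✓ · (3,4)B 1/1 ✓ · (3,5)B 2/2 ✓ · (3,6)B 2/2 ✓

(0,0)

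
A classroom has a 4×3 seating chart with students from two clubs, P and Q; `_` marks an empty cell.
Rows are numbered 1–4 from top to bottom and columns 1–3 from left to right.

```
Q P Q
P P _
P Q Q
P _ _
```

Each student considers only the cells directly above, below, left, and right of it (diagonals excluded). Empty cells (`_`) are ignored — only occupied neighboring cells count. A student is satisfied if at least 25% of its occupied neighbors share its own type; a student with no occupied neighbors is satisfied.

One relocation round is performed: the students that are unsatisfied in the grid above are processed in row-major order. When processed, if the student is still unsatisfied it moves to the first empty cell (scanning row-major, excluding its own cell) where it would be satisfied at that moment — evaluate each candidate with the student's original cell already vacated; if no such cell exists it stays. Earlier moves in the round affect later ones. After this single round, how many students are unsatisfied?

Initially unsatisfied (in order): (1,1), (1,3).
  (1,1) → (2,3).
  (1,3): now satisfied by earlier moves; stays.
Resulting grid:
_ P Q
P P Q
P Q Q
P _ _
All satisfied now.

0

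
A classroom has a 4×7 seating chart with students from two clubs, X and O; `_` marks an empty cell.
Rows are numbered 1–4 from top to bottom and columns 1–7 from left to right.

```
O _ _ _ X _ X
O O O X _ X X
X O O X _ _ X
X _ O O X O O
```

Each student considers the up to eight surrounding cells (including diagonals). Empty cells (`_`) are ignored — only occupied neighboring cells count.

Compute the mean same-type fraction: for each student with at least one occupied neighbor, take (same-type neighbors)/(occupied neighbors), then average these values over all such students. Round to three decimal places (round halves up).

0.656

Row 1: (1,1)O 2/2 · (1,5)X 2/2 · (1,7)X 2/2
Row 2: (2,1)O 3/4 · (2,2)O 5/6 · (2,3)O 3/5 · (2,4)X 2/4 · (2,6)X 4/4 · (2,7)X 3/3
Row 3: (3,1)X 1/4 · (3,2)O 5/7 · (3,3)O 5/7 · (3,4)X 2/6 · (3,7)X 2/4
Row 4: (4,1)X 1/2 · (4,3)O 3/4 · (4,4)O 2/4 · (4,5)X 1/3 · (4,6)O 1/3 · (4,7)O 1/2
Sum over 20 students: 2/2 + 2/2 + 2/2 + 3/4 + 5/6 + 3/5 + 2/4 + 4/4 + 3/3 + 1/4 + 5/7 + 5/7 + 2/6 + 2/4 + 1/2 + 3/4 + 2/4 + 1/3 + 1/3 + 1/2 = 5507/420; mean = 5507/420 ÷ 20 = 5507/8400 = 0.655595… → 0.656.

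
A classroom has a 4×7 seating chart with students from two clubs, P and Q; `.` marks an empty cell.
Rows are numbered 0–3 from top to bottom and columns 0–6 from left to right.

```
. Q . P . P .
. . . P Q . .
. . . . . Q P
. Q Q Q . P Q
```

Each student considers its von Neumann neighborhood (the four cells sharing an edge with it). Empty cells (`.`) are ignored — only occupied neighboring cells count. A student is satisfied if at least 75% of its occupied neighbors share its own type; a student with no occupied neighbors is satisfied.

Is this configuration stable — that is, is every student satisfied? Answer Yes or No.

No

(0,1)Q 0/0 ✓
(0,3)P 1/1 ✓
(0,5)P 0/0 ✓
(1,3)P 1/2 ✗
(1,4)Q 0/1 ✗
(2,5)Q 0/2 ✗
(2,6)P 0/2 ✗
(3,1)Q 1/1 ✓
(3,2)Q 2/2 ✓
(3,3)Q 1/1 ✓
(3,5)P 0/2 ✗
(3,6)Q 0/2 ✗
For instance (1,3) has only 1/2 same-type neighbors, below 3/4.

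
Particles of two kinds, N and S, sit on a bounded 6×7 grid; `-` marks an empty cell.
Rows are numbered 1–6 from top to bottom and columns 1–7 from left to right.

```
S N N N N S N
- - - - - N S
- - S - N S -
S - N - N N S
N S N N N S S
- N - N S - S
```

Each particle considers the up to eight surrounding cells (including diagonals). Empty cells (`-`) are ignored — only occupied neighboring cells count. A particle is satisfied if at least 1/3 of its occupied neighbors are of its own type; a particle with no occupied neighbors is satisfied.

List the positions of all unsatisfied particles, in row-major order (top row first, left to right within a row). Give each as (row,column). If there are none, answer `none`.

(1,1), (1,6), (3,3), (5,2), (6,5)

Row 1: (1,1)S 0/1 ✗ · (1,2)N 1/2 ✓ · (1,3)N 2/2 ✓ · (1,4)N 2/2 ✓ · (1,5)N 2/3 ✓ · (1,6)S 1/4 ✗ · (1,7)N 1/3 ✓
Row 2: (2,6)N 3/6 ✓ · (2,7)S 2/4 ✓
Row 3: (3,3)S 0/1 ✗ · (3,5)N 3/4 ✓ · (3,6)S 2/6 ✓
Row 4: (4,1)S 1/2 ✓ · (4,3)N 2/4 ✓ · (4,5)N 4/6 ✓ · (4,6)N 3/7 ✓ · (4,7)S 3/4 ✓
Row 5: (5,1)N 1/3 ✓ · (5,2)S 1/5 ✗ · (5,3)N 4/5 ✓ · (5,4)N 5/6 ✓ · (5,5)N 4/6 ✓ · (5,6)S 4/7 ✓ · (5,7)S 3/4 ✓
Row 6: (6,2)N 2/3 ✓ · (6,4)N 3/4 ✓ · (6,5)S 1/4 ✗ · (6,7)S 2/2 ✓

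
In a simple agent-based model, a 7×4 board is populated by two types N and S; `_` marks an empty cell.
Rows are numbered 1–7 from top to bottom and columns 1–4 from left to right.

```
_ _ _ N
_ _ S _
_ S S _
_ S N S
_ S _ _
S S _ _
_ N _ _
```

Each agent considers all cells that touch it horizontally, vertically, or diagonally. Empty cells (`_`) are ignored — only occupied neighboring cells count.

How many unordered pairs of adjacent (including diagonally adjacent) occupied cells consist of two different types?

8

Scan each occupied cell's neighbors to the right and below (and the two forward diagonals) so each pair is counted once.
From row 1: 1 unlike of 1 pairs (running 1/1).
From row 2: 0 unlike of 2 pairs (running 1/3).
From row 3: 2 unlike of 6 pairs (running 3/9).
From row 4: 3 unlike of 4 pairs (running 6/13).
From row 5: 0 unlike of 2 pairs (running 6/15).
From row 6: 2 unlike of 3 pairs (running 8/18).
Total adjacent occupied pairs: 18; unlike-type pairs: 8.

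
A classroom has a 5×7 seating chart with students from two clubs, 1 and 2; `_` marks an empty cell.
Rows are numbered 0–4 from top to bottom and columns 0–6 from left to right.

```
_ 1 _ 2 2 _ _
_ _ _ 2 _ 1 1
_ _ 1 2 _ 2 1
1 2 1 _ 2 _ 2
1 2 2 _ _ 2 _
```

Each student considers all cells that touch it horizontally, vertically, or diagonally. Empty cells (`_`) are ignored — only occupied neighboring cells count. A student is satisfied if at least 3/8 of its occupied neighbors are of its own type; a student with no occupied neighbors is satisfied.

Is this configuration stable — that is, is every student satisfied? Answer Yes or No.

(0,1)1 0/0 satisfied
(0,3)2 2/2 satisfied
(0,4)2 2/3 satisfied
(1,3)2 3/4 satisfied
(1,5)1 2/4 satisfied
(1,6)1 2/3 satisfied
(2,2)1 1/4 not
(2,3)2 2/4 satisfied
(2,5)2 2/5 satisfied
(2,6)1 2/4 satisfied
(3,0)1 1/3 not
(3,1)2 2/6 not
(3,2)1 1/5 not
(3,4)2 3/3 satisfied
(3,6)2 2/3 satisfied
(4,0)1 1/3 not
(4,1)2 2/5 satisfied
(4,2)2 2/3 satisfied
(4,5)2 2/2 satisfied
For instance (2,2) has only 1/4 same-type neighbors, below 3/8.

No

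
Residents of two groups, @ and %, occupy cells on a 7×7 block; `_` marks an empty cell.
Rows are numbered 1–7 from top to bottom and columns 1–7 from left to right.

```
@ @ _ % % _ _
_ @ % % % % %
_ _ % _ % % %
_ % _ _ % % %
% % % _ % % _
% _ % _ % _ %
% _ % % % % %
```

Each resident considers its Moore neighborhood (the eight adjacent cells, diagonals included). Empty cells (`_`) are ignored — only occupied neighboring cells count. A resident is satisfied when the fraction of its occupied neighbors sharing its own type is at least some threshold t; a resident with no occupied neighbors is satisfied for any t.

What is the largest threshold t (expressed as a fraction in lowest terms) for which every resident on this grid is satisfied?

1/2

(1,1)@ 2/2
(1,2)@ 2/3
(1,4)% 4/4
(1,5)% 4/4
(2,2)@ 2/4
(2,3)% 3/5
(2,4)% 6/6
(2,5)% 6/6
(2,6)% 6/6
(2,7)% 3/3
(3,3)% 3/4
(3,5)% 6/6
(3,6)% 8/8
(3,7)% 5/5
(4,2)% 4/4
(4,5)% 5/5
(4,6)% 7/7
(4,7)% 4/4
(5,1)% 3/3
(5,2)% 5/5
(5,3)% 3/3
(5,5)% 4/4
(5,6)% 6/6
(6,1)% 3/3
(6,3)% 4/4
(6,5)% 5/5
(6,7)% 3/3
(7,1)% 1/1
(7,3)% 2/2
(7,4)% 4/4
(7,5)% 3/3
(7,6)% 4/4
(7,7)% 2/2
The smallest same-type fraction is 2/4 at (2,2), which reduces to 1/2. Any threshold above that leaves this resident unsatisfied.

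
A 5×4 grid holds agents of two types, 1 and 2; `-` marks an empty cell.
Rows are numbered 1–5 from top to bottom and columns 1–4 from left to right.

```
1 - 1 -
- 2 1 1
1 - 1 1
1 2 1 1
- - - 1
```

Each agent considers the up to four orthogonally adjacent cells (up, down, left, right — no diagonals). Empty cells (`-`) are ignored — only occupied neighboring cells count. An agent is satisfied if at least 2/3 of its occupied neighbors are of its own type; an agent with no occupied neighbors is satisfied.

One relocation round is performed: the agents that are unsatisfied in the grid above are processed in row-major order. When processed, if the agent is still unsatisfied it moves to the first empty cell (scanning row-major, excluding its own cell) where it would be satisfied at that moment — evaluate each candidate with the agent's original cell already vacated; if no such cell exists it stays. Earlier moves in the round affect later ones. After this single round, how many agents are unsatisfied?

Initially unsatisfied (in order): (2,2), (4,1), (4,2).
  (2,2) → (5,2).
  (4,1) → (1,2).
  (4,2) → (5,1).
Resulting grid:
1 1 1 -
- - 1 1
1 - 1 1
- - 1 1
2 2 - 1
All satisfied now.

0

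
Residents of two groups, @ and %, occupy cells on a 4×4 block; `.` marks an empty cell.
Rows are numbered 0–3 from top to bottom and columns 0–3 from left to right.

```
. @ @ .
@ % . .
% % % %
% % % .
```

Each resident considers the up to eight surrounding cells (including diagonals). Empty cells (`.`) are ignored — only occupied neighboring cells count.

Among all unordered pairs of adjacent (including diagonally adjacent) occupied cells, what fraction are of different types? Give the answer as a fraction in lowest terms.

Scan each occupied cell's neighbors to the right and below (and the two forward diagonals) so each pair is counted once.
Row 0: @(0,1)–@(0,2)= @(0,1)–%(1,1)≠ @(0,1)–@(1,0)= @(0,2)–%(1,1)≠  → 2/4 unlike.
Row 1: @(1,0)–%(1,1)≠ @(1,0)–%(2,0)≠ @(1,0)–%(2,1)≠ %(1,1)–%(2,1)= %(1,1)–%(2,2)= %(1,1)–%(2,0)=  → 3/6 unlike.
Row 2: %(2,0)–%(2,1)= %(2,0)–%(3,0)= %(2,0)–%(3,1)= %(2,1)–%(2,2)= %(2,1)–%(3,1)= %(2,1)–%(3,2)= %(2,1)–%(3,0)= %(2,2)–%(2,3)= %(2,2)–%(3,2)= %(2,2)–%(3,1)= %(2,3)–%(3,2)=  → 0/11 unlike.
Row 3: %(3,0)–%(3,1)= %(3,1)–%(3,2)=  → 0/2 unlike.
Total adjacent occupied pairs: 23; unlike-type pairs: 5.
5/23 is already in lowest terms.

5/23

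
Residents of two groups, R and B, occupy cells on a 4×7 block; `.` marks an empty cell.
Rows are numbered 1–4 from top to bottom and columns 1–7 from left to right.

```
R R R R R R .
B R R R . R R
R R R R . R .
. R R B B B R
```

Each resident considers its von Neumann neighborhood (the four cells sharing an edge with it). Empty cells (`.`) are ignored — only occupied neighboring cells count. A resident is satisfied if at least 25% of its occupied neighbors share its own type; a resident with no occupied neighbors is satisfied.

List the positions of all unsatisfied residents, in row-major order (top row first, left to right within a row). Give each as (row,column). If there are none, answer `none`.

(2,1), (4,7)

Row 1: (1,1)R 1/2 satisfied · (1,2)R 3/3 satisfied · (1,3)R 3/3 satisfied · (1,4)R 3/3 satisfied · (1,5)R 2/2 satisfied · (1,6)R 2/2 satisfied
Row 2: (2,1)B 0/3 not · (2,2)R 3/4 satisfied · (2,3)R 4/4 satisfied · (2,4)R 3/3 satisfied · (2,6)R 3/3 satisfied · (2,7)R 1/1 satisfied
Row 3: (3,1)R 1/2 satisfied · (3,2)R 4/4 satisfied · (3,3)R 4/4 satisfied · (3,4)R 2/3 satisfied · (3,6)R 1/2 satisfied
Row 4: (4,2)R 2/2 satisfied · (4,3)R 2/3 satisfied · (4,4)B 1/3 satisfied · (4,5)B 2/2 satisfied · (4,6)B 1/3 satisfied · (4,7)R 0/1 not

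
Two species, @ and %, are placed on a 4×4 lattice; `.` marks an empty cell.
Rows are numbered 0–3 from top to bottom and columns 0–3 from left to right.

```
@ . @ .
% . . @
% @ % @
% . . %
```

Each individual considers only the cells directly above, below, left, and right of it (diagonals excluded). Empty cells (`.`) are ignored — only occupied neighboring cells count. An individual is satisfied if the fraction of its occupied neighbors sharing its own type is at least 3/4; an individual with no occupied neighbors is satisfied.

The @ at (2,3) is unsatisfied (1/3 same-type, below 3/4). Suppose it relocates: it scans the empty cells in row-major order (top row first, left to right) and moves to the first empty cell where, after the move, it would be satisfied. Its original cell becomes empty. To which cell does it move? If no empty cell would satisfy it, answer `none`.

Vacating (2,3). Empty cells in order:
  (0,1): 2/2 same-type → satisfied — stop here.

(0,1)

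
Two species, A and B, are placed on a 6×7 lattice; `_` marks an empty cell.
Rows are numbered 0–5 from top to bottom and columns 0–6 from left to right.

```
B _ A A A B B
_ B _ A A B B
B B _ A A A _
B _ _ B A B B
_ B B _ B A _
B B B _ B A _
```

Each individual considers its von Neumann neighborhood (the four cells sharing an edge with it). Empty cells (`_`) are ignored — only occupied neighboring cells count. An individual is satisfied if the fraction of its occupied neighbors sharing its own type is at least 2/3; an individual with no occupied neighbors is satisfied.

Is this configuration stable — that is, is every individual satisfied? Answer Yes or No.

No

(0,0)B 0/0 ✓
(0,2)A 1/1 ✓
(0,3)A 3/3 ✓
(0,4)A 2/3 ✓
(0,5)B 2/3 ✓
(0,6)B 2/2 ✓
(1,1)B 1/1 ✓
(1,3)A 3/3 ✓
(1,4)A 3/4 ✓
(1,5)B 2/4 ✗
(1,6)B 2/2 ✓
(2,0)B 2/2 ✓
(2,1)B 2/2 ✓
(2,3)A 2/3 ✓
(2,4)A 4/4 ✓
(2,5)A 1/3 ✗
(3,0)B 1/1 ✓
(3,3)B 0/2 ✗
(3,4)A 1/4 ✗
(3,5)B 1/4 ✗
(3,6)B 1/1 ✓
(4,1)B 2/2 ✓
(4,2)B 2/2 ✓
(4,4)B 1/3 ✗
(4,5)A 1/3 ✗
(5,0)B 1/1 ✓
(5,1)B 3/3 ✓
(5,2)B 2/2 ✓
(5,4)B 1/2 ✗
(5,5)A 1/2 ✗
For instance (1,5) has only 2/4 same-type neighbors, below 2/3.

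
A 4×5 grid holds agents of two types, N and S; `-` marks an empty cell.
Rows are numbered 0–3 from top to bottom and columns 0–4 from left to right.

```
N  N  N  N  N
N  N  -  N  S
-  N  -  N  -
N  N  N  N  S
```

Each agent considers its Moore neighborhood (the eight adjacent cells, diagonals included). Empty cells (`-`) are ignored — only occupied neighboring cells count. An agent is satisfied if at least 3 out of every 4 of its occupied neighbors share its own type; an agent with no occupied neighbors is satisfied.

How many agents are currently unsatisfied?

5

Row 0: (0,0)N 3/3 satisfied · (0,1)N 4/4 satisfied · (0,2)N 4/4 satisfied · (0,3)N 3/4 satisfied · (0,4)N 2/3 not
Row 1: (1,0)N 4/4 satisfied · (1,1)N 5/5 satisfied · (1,3)N 4/5 satisfied · (1,4)S 0/4 not
Row 2: (2,1)N 5/5 satisfied · (2,3)N 3/5 not
Row 3: (3,0)N 2/2 satisfied · (3,1)N 3/3 satisfied · (3,2)N 4/4 satisfied · (3,3)N 2/3 not · (3,4)S 0/2 not
Unsatisfied: (0,4), (1,4), (2,3), (3,3), (3,4) — 5 in total.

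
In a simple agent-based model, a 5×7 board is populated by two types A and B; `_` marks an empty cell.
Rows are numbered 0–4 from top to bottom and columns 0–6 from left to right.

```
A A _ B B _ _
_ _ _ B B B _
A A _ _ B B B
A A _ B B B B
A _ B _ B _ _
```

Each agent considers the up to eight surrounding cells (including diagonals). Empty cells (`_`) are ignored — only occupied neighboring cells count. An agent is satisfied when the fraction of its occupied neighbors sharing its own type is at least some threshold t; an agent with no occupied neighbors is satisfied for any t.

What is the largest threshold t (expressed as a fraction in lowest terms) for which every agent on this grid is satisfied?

1/2

(0,0)A 1/1
(0,1)A 1/1
(0,3)B 3/3
(0,4)B 4/4
(1,3)B 4/4
(1,4)B 6/6
(1,5)B 5/5
(2,0)A 3/3
(2,1)A 3/3
(2,4)B 7/7
(2,5)B 7/7
(2,6)B 4/4
(3,0)A 4/4
(3,1)A 4/5
(3,3)B 4/4
(3,4)B 5/5
(3,5)B 6/6
(3,6)B 3/3
(4,0)A 2/2
(4,2)B 1/2
(4,4)B 3/3
The smallest same-type fraction is 1/2 at (4,2), which reduces to 1/2. Any threshold above that leaves this agent unsatisfied.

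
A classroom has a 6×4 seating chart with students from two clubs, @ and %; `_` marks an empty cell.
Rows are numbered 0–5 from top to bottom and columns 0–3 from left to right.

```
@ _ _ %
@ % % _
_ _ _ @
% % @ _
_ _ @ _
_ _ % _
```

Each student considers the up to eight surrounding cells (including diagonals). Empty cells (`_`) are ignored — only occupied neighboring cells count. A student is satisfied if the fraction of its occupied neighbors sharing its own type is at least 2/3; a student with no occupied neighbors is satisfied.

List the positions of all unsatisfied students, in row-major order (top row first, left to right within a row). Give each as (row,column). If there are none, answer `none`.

(0,0), (1,0), (1,1), (2,3), (3,1), (4,2), (5,2)

(0,0)@ 1/2 ✗
(0,3)% 1/1 ✓
(1,0)@ 1/2 ✗
(1,1)% 1/3 ✗
(1,2)% 2/3 ✓
(2,3)@ 1/2 ✗
(3,0)% 1/1 ✓
(3,1)% 1/3 ✗
(3,2)@ 2/3 ✓
(4,2)@ 1/3 ✗
(5,2)% 0/1 ✗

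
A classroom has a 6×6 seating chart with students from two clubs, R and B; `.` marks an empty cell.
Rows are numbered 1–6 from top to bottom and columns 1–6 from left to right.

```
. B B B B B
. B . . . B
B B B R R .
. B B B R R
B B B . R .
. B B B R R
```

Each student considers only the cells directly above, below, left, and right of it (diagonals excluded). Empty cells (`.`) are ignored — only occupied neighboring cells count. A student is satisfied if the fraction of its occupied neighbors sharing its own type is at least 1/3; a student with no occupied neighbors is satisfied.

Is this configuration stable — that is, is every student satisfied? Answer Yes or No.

(1,2)B 2/2 satisfied
(1,3)B 2/2 satisfied
(1,4)B 2/2 satisfied
(1,5)B 2/2 satisfied
(1,6)B 2/2 satisfied
(2,2)B 2/2 satisfied
(2,6)B 1/1 satisfied
(3,1)B 1/1 satisfied
(3,2)B 4/4 satisfied
(3,3)B 2/3 satisfied
(3,4)R 1/3 satisfied
(3,5)R 2/2 satisfied
(4,2)B 3/3 satisfied
(4,3)B 4/4 satisfied
(4,4)B 1/3 satisfied
(4,5)R 3/4 satisfied
(4,6)R 1/1 satisfied
(5,1)B 1/1 satisfied
(5,2)B 4/4 satisfied
(5,3)B 3/3 satisfied
(5,5)R 2/2 satisfied
(6,2)B 2/2 satisfied
(6,3)B 3/3 satisfied
(6,4)B 1/2 satisfied
(6,5)R 2/3 satisfied
(6,6)R 1/1 satisfied
All meet the threshold, so the configuration is stable.

Yes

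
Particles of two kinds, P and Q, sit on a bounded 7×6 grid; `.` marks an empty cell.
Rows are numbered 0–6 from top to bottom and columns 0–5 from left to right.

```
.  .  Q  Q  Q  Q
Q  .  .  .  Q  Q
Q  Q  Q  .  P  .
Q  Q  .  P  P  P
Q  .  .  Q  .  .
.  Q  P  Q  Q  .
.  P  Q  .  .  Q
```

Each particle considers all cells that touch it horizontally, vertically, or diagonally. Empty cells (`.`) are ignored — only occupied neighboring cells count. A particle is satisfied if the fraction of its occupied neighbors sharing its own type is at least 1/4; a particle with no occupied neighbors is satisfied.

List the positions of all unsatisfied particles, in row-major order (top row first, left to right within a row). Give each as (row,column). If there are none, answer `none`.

(5,2)

Row 0: (0,2)Q 1/1 ✓ · (0,3)Q 3/3 ✓ · (0,4)Q 4/4 ✓ · (0,5)Q 3/3 ✓
Row 1: (1,0)Q 2/2 ✓ · (1,4)Q 4/5 ✓ · (1,5)Q 3/4 ✓
Row 2: (2,0)Q 4/4 ✓ · (2,1)Q 5/5 ✓ · (2,2)Q 2/3 ✓ · (2,4)P 3/5 ✓
Row 3: (3,0)Q 4/4 ✓ · (3,1)Q 5/5 ✓ · (3,3)P 2/4 ✓ · (3,4)P 3/4 ✓ · (3,5)P 2/2 ✓
Row 4: (4,0)Q 3/3 ✓ · (4,3)Q 2/5 ✓
Row 5: (5,1)Q 2/4 ✓ · (5,2)P 1/5 ✗ · (5,3)Q 3/4 ✓ · (5,4)Q 3/3 ✓
Row 6: (6,1)P 1/3 ✓ · (6,2)Q 2/4 ✓ · (6,5)Q 1/1 ✓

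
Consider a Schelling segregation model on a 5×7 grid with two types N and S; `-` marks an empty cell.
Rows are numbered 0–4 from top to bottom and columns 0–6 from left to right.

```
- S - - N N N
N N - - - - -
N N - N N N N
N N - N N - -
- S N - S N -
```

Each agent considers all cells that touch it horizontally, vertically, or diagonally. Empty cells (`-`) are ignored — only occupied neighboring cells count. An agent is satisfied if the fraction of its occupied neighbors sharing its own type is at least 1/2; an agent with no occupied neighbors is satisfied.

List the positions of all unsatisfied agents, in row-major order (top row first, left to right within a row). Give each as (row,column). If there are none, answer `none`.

(0,1), (4,1), (4,4)

(0,1)S 0/2 not
(0,4)N 1/1 satisfied
(0,5)N 2/2 satisfied
(0,6)N 1/1 satisfied
(1,0)N 3/4 satisfied
(1,1)N 3/4 satisfied
(2,0)N 5/5 satisfied
(2,1)N 5/5 satisfied
(2,3)N 3/3 satisfied
(2,4)N 4/4 satisfied
(2,5)N 3/3 satisfied
(2,6)N 1/1 satisfied
(3,0)N 3/4 satisfied
(3,1)N 4/5 satisfied
(3,3)N 4/5 satisfied
(3,4)N 5/6 satisfied
(4,1)S 0/3 not
(4,2)N 2/3 satisfied
(4,4)S 0/3 not
(4,5)N 1/2 satisfied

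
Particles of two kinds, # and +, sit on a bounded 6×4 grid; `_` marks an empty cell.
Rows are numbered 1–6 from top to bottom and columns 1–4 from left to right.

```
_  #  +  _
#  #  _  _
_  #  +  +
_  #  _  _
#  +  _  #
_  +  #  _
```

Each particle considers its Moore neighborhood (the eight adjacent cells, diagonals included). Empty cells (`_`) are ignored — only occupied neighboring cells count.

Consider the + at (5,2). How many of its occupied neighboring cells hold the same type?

Occupied neighbors of (5,2): (4,2)=#, (5,1)=#, (6,2)=+, (6,3)=#.
Same type (+): 1 of 4.

1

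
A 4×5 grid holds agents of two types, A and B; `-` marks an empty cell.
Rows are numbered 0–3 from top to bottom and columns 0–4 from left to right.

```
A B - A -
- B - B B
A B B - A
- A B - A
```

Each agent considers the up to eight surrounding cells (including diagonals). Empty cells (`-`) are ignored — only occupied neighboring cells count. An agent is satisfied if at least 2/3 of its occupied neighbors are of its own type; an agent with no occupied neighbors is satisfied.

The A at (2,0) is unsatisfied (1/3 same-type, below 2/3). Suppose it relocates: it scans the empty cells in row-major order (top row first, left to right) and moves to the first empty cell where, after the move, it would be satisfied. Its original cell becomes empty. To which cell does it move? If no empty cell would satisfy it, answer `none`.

Vacating (2,0). Empty cells in order:
  (0,2): 1/4 same-type → still unsatisfied.
  (0,4): 1/3 same-type → still unsatisfied.
  (1,0): 1/4 same-type → still unsatisfied.
  (1,2): 1/6 same-type → still unsatisfied.
  (2,3): 2/6 same-type → still unsatisfied.
  (3,0): 1/2 same-type → still unsatisfied.
  (3,3): 2/4 same-type → still unsatisfied.

none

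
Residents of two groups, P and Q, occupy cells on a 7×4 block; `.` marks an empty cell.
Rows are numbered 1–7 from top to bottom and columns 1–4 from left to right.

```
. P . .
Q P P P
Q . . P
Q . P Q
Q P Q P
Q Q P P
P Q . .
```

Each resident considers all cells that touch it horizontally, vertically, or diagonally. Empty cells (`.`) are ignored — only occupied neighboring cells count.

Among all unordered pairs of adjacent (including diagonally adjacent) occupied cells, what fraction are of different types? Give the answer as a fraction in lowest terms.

20/43

Scan each occupied cell's neighbors to the right and below (and the two forward diagonals) so each pair is counted once.
Row 1: P(1,2)–P(2,2)= P(1,2)–P(2,3)= P(1,2)–Q(2,1)≠  → 1/3 unlike.
Row 2: Q(2,1)–P(2,2)≠ Q(2,1)–Q(3,1)= P(2,2)–P(2,3)= P(2,2)–Q(3,1)≠ P(2,3)–P(2,4)= P(2,3)–P(3,4)= P(2,4)–P(3,4)=  → 2/7 unlike.
Row 3: Q(3,1)–Q(4,1)= P(3,4)–Q(4,4)≠ P(3,4)–P(4,3)=  → 1/3 unlike.
Row 4: Q(4,1)–Q(5,1)= Q(4,1)–P(5,2)≠ P(4,3)–Q(4,4)≠ P(4,3)–Q(5,3)≠ P(4,3)–P(5,4)= P(4,3)–P(5,2)= Q(4,4)–P(5,4)≠ Q(4,4)–Q(5,3)=  → 4/8 unlike.
Row 5: Q(5,1)–P(5,2)≠ Q(5,1)–Q(6,1)= Q(5,1)–Q(6,2)= P(5,2)–Q(5,3)≠ P(5,2)–Q(6,2)≠ P(5,2)–P(6,3)= P(5,2)–Q(6,1)≠ Q(5,3)–P(5,4)≠ Q(5,3)–P(6,3)≠ Q(5,3)–P(6,4)≠ Q(5,3)–Q(6,2)= P(5,4)–P(6,4)= P(5,4)–P(6,3)=  → 7/13 unlike.
Row 6: Q(6,1)–Q(6,2)= Q(6,1)–P(7,1)≠ Q(6,1)–Q(7,2)= Q(6,2)–P(6,3)≠ Q(6,2)–Q(7,2)= Q(6,2)–P(7,1)≠ P(6,3)–P(6,4)= P(6,3)–Q(7,2)≠  → 4/8 unlike.
Row 7: P(7,1)–Q(7,2)≠  → 1/1 unlike.
Total adjacent occupied pairs: 43; unlike-type pairs: 20.
20/43 is already in lowest terms.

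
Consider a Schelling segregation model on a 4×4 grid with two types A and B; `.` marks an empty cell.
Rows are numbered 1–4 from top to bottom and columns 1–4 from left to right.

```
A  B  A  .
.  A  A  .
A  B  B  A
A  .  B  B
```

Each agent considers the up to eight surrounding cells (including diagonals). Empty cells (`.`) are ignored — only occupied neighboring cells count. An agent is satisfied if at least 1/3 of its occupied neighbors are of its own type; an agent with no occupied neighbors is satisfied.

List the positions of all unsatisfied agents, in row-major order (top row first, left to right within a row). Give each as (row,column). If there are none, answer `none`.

(1,2), (3,4)

Row 1: (1,1)A 1/2 ✓ · (1,2)B 0/4 ✗ · (1,3)A 2/3 ✓
Row 2: (2,2)A 4/7 ✓ · (2,3)A 3/6 ✓
Row 3: (3,1)A 2/3 ✓ · (3,2)B 2/6 ✓ · (3,3)B 3/6 ✓ · (3,4)A 1/4 ✗
Row 4: (4,1)A 1/2 ✓ · (4,3)B 3/4 ✓ · (4,4)B 2/3 ✓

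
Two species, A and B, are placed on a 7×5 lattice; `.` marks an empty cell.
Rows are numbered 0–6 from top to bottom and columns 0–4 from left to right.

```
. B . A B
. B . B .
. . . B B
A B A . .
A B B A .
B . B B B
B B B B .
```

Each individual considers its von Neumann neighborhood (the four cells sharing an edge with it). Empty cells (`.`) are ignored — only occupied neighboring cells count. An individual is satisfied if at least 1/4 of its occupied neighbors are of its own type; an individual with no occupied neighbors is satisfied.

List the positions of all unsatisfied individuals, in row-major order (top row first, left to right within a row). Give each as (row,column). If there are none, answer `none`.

(0,1)B 1/1 ✓
(0,3)A 0/2 ✗
(0,4)B 0/1 ✗
(1,1)B 1/1 ✓
(1,3)B 1/2 ✓
(2,3)B 2/2 ✓
(2,4)B 1/1 ✓
(3,0)A 1/2 ✓
(3,1)B 1/3 ✓
(3,2)A 0/2 ✗
(4,0)A 1/3 ✓
(4,1)B 2/3 ✓
(4,2)B 2/4 ✓
(4,3)A 0/2 ✗
(5,0)B 1/2 ✓
(5,2)B 3/3 ✓
(5,3)B 3/4 ✓
(5,4)B 1/1 ✓
(6,0)B 2/2 ✓
(6,1)B 2/2 ✓
(6,2)B 3/3 ✓
(6,3)B 2/2 ✓

(0,3), (0,4), (3,2), (4,3)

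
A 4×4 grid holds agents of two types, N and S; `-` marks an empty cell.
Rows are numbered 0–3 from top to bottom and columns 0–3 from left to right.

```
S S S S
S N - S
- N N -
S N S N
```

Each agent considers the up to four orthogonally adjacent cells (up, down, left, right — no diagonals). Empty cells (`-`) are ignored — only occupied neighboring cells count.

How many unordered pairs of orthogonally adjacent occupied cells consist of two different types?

6

Scan each occupied cell's neighbors to the right and below so each pair is counted once.
Row 0: S(0,0)–S(0,1)= S(0,0)–S(1,0)= S(0,1)–S(0,2)= S(0,1)–N(1,1)≠ S(0,2)–S(0,3)= S(0,3)–S(1,3)=  → 1/6 unlike.
Row 1: S(1,0)–N(1,1)≠ N(1,1)–N(2,1)=  → 1/2 unlike.
Row 2: N(2,1)–N(2,2)= N(2,1)–N(3,1)= N(2,2)–S(3,2)≠  → 1/3 unlike.
Row 3: S(3,0)–N(3,1)≠ N(3,1)–S(3,2)≠ S(3,2)–N(3,3)≠  → 3/3 unlike.
Total adjacent occupied pairs: 14; unlike-type pairs: 6.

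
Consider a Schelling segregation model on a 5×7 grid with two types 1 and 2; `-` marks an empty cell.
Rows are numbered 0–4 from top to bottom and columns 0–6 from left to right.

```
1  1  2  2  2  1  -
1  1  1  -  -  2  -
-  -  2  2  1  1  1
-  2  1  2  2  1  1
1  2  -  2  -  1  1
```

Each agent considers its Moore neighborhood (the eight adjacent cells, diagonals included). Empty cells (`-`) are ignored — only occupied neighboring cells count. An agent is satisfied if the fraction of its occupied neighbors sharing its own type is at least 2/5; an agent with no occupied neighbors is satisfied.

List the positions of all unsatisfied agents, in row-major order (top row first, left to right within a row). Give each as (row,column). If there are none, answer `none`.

(0,0)1 3/3 satisfied
(0,1)1 4/5 satisfied
(0,2)2 1/4 not
(0,3)2 2/3 satisfied
(0,4)2 2/3 satisfied
(0,5)1 0/2 not
(1,0)1 3/3 satisfied
(1,1)1 4/6 satisfied
(1,2)1 2/6 not
(1,5)2 1/5 not
(2,2)2 3/6 satisfied
(2,3)2 3/6 satisfied
(2,4)1 2/6 not
(2,5)1 4/6 satisfied
(2,6)1 3/4 satisfied
(3,1)2 2/4 satisfied
(3,2)1 0/6 not
(3,3)2 4/6 satisfied
(3,4)2 3/7 satisfied
(3,5)1 6/7 satisfied
(3,6)1 5/5 satisfied
(4,0)1 0/2 not
(4,1)2 1/3 not
(4,3)2 2/3 satisfied
(4,5)1 3/4 satisfied
(4,6)1 3/3 satisfied

(0,2), (0,5), (1,2), (1,5), (2,4), (3,2), (4,0), (4,1)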